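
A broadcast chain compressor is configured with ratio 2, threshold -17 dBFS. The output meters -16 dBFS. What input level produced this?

That's 1 dB above the -17 dBFS threshold.
Undo the ratio: input overshoot = 1 × 2 = 2 dB, giving input = -15 dBFS.

-15 dBFS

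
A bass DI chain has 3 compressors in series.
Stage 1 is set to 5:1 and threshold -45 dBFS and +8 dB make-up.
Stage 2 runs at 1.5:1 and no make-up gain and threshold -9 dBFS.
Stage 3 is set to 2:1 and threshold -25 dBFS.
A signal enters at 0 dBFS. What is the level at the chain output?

-28 dBFS

Stage 1: 0 dBFS is 45 dB over -45 dBFS; at 5:1 that becomes 9 dB over, giving -36 dBFS; +8 dB make-up → -28 dBFS.
Stage 2: -28 dBFS is at or below the -9 dBFS threshold — no compression; output -28 dBFS.
Stage 3: below threshold (-28 ≤ -25); passes unchanged; output -28 dBFS.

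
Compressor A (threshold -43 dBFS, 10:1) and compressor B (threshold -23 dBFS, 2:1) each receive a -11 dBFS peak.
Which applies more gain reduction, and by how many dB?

A: GR = 32 − 32/10 = 28.8 dB.
B: GR = 12 − 12/2 = 6 dB.
A applies 22.8 dB more gain reduction.

A, by 22.8 dB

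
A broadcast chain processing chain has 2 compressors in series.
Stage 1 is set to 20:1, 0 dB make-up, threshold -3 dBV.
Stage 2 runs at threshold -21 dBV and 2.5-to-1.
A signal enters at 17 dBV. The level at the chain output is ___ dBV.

-13.4 dBV

Stage 1: 20 dB above -3 dBV, reduced 20:1 to 1 dB above → -2 dBV.
Stage 2: 19 dB above -21 dBV, reduced 2.5:1 to 7.6 dB above → -13.4 dBV.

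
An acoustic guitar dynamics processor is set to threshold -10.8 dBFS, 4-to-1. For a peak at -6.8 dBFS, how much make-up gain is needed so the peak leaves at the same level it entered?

The peak compresses to -10.8 + 4/4 = -9.8 dBFS.
To reach -6.8 dBFS requires -6.8 − (-9.8) = 3 dB of make-up.

3 dB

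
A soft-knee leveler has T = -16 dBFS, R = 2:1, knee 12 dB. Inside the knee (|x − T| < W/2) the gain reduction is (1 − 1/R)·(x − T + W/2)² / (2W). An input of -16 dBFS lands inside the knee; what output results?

x − T + W/2 = -16 − (-16) + 6 = 6.
GR = (1 − 1/2) × 6² / 24 = 0.5 × 36 / 24 = 0.75 dB.
Output = -16 − 0.75 = -16.75 dBFS.

-16.75 dBFS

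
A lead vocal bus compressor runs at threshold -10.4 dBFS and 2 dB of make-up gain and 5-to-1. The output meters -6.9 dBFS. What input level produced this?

-2.9 dBFS

Stripping the +2 dB make-up gives -8.9 dBFS at the gain stage.
That's 1.5 dB above the -10.4 dBFS threshold.
Before 5:1 compression the overshoot was 1.5 × 5 = 7.5 dB, so input = -10.4 + 7.5 = -2.9 dBFS.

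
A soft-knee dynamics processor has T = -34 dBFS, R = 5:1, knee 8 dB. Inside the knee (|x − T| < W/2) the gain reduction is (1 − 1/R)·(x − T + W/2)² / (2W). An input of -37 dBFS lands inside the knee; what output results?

-37.05 dBFS

x − T + W/2 = -37 − (-34) + 4 = 1.
GR = (1 − 1/5) × 1² / 16 = 0.8 × 1 / 16 = 0.05 dB.
Output = -37 − 0.05 = -37.05 dBFS.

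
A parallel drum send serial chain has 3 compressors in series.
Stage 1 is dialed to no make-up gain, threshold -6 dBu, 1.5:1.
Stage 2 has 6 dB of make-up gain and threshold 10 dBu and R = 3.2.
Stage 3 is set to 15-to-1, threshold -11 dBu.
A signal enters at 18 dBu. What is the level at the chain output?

Stage 1: 24 dB above -6 dBu, reduced 1.5:1 to 16 dB above → 10 dBu.
Stage 2: below threshold (10 ≤ 10); passes unchanged; make-up brings it to 16 dBu.
Stage 3: overshoot 27 dB → 27/15 = 1.8 dB → -9.2 dBu.

-9.2 dBu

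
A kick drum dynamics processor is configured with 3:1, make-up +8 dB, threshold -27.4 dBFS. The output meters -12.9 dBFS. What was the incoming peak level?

Before make-up, the level was -12.9 − 8 = -20.9 dBFS.
Post-compression overshoot = -20.9 − (-27.4) = 6.5 dB.
Undo the ratio: input overshoot = 6.5 × 3 = 19.5 dB, giving input = -7.9 dBFS.

-7.9 dBFS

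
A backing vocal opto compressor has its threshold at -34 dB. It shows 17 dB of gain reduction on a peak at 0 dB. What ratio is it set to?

Input overshoot = 0 − (-34) = 34 dB.
Output overshoot = 34 − 17 = 17 dB.
Ratio = input overshoot / output overshoot = 34 / 17 = 2.

2:1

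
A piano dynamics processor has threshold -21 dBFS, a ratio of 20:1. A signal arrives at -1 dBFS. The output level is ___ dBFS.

Overshoot: -1 − (-21) = 20 dB.
20:1 compression reduces that to 20/20 = 1 dB over.
So the level is -21 + 1 = -20 dBFS.

-20 dBFS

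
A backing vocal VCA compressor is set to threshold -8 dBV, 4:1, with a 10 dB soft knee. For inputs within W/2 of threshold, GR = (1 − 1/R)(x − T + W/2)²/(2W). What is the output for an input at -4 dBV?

-7.0375 dBV

x − T + W/2 = -4 − (-8) + 5 = 9.
GR = (1 − 1/4) × 9² / 20 = 0.75 × 81 / 20 = 3.0375 dB.
Output = -4 − 3.0375 = -7.0375 dBV.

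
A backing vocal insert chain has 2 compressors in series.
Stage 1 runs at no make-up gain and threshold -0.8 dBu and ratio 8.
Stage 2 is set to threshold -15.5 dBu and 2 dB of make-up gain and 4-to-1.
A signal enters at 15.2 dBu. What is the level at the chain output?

Stage 1: overshoot 16 dB → 16/8 = 2 dB → 1.2 dBu.
Stage 2: 16.7 dB above -15.5 dBu, reduced 4:1 to 4.175 dB above → -11.325 dBu; +2 dB make-up → -9.325 dBu.

-9.325 dBu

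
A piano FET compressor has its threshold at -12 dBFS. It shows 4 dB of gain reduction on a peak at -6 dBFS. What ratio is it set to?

3:1

Input overshoot = -6 − (-12) = 6 dB.
Output overshoot = 6 − 4 = 2 dB.
Ratio = input overshoot / output overshoot = 6 / 2 = 3.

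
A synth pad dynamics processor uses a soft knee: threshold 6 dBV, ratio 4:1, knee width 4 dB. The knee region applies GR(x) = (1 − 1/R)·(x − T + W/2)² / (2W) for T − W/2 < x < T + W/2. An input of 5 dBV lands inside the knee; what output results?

x − T + W/2 = 5 − 6 + 2 = 1.
GR = (1 − 1/4) × 1² / 8 = 0.75 × 1 / 8 = 0.09375 dB.
Output = 5 − 0.09375 = 4.90625 dBV.

4.90625 dBV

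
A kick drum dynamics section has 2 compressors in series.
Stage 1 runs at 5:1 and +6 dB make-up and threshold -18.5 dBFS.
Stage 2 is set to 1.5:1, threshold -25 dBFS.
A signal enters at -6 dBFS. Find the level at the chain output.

Stage 1: overshoot 12.5 dB → 12.5/5 = 2.5 dB → -16 dBFS; +6 dB make-up → -10 dBFS.
Stage 2: 15 dB above -25 dBFS, reduced 1.5:1 to 10 dB above → -15 dBFS.

-15 dBFS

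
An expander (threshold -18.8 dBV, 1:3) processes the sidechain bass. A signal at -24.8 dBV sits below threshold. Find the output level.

Below threshold, a 1:3 expander applies gain = (3−1)×(T − x) of attenuation.
(3−1) × 6 = 12 dB, so output = -24.8 − 12 = -36.8 dBV.

-36.8 dBV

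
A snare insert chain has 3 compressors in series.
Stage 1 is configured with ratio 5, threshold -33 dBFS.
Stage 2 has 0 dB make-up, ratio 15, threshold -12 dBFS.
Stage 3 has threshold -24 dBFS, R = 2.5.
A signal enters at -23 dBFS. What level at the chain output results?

-31 dBFS

Stage 1: overshoot 10 dB → 10/5 = 2 dB → -31 dBFS.
Stage 2: -31 dBFS is at or below the -12 dBFS threshold — no compression; output -31 dBFS.
Stage 3: -31 dBFS ≤ -24 dBFS, so stage 3 doesn't engage; output -31 dBFS.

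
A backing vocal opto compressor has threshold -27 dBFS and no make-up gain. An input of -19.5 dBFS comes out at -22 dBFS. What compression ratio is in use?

Input overshoot = -19.5 − (-27) = 7.5 dB; output overshoot = -22 − (-27) = 5 dB.
Ratio = 7.5 / 5 = 1.5.

1.5:1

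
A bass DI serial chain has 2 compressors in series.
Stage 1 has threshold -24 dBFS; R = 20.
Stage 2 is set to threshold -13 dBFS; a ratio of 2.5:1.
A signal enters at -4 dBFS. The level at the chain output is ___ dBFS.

-23 dBFS

Stage 1: -4 dBFS is 20 dB over -24 dBFS; at 20:1 that becomes 1 dB over, giving -23 dBFS.
Stage 2: -23 dBFS is at or below the -13 dBFS threshold — no compression; output -23 dBFS.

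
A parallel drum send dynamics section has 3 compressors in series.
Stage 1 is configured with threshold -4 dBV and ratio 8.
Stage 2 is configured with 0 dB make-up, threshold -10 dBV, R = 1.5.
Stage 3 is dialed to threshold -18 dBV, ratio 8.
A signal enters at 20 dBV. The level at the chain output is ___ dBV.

Stage 1: 24 dB above -4 dBV, reduced 8:1 to 3 dB above → -1 dBV.
Stage 2: -1 dBV is 9 dB over -10 dBV; at 1.5:1 that becomes 6 dB over, giving -4 dBV.
Stage 3: overshoot 14 dB → 14/8 = 1.75 dB → -16.25 dBV.

-16.25 dBV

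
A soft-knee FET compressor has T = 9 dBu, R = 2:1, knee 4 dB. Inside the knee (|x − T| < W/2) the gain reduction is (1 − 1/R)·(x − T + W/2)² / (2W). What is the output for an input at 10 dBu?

x − T + W/2 = 10 − 9 + 2 = 3.
GR = (1 − 1/2) × 3² / 8 = 0.5 × 9 / 8 = 0.5625 dB.
Output = 10 − 0.5625 = 9.4375 dBu.

9.4375 dBu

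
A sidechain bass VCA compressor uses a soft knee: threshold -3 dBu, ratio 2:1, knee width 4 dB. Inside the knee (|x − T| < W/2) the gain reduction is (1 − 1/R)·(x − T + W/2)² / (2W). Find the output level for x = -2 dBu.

-2.5625 dBu

x − T + W/2 = -2 − (-3) + 2 = 3.
GR = (1 − 1/2) × 3² / 8 = 0.5 × 9 / 8 = 0.5625 dB.
Output = -2 − 0.5625 = -2.5625 dBu.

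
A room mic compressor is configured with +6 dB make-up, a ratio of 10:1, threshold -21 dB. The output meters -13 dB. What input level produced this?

-1 dB

Before make-up, the level was -13 − 6 = -19 dB.
That's 2 dB above the -21 dB threshold.
Before 10:1 compression the overshoot was 2 × 10 = 20 dB, so input = -21 + 20 = -1 dB.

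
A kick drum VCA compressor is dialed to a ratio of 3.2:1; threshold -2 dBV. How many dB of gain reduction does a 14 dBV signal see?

Overshoot = 14 − (-2) = 16 dB.
At 3.2:1, output sits 16/3.2 = 5 dB above threshold.
GR = overshoot in − overshoot out = 16 − 5 = 11 dB.

11 dB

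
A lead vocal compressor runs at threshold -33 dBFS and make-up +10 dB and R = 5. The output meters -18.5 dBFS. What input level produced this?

Remove make-up: -18.5 − 10 = -28.5 dBFS.
That's 4.5 dB above the -33 dBFS threshold.
Undo the ratio: input overshoot = 4.5 × 5 = 22.5 dB, giving input = -10.5 dBFS.

-10.5 dBFS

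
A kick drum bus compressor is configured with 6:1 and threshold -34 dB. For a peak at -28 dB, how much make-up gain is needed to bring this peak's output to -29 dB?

Overshoot 6 dB → 6/6 = 1 dB after compression, so the compressed level is -34 + 1 = -33 dB.
Make-up = target − compressed = -29 − (-33) = 4 dB.

4 dB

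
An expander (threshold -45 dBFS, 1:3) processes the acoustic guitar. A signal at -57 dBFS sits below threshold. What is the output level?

Below threshold, a 1:3 expander applies gain = (3−1)×(T − x) of attenuation.
(3−1) × 12 = 24 dB, so output = -57 − 24 = -81 dBFS.

-81 dBFS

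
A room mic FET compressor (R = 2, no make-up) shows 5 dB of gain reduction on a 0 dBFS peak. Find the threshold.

Gain reduction = 0 − (-5) = 5 dB; output overshoot = GR / (R − 1) = 5 / 1 = 5 dB.
Threshold = output − output overshoot = -5 − 5 = -10 dBFS.

-10 dBFS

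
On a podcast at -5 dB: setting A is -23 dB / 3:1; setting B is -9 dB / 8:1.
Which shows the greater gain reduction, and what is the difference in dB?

A: GR = 18 − 18/3 = 12 dB.
B: GR = 4 − 4/8 = 3.5 dB.
A reduces 8.5 dB more.

A, by 8.5 dB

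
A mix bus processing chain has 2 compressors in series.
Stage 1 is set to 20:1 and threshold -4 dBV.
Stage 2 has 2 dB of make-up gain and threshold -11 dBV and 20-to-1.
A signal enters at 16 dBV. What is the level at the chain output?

Stage 1: overshoot 20 dB → 20/20 = 1 dB → -3 dBV.
Stage 2: overshoot 8 dB → 8/20 = 0.4 dB → -10.6 dBV; +2 dB make-up → -8.6 dBV.

-8.6 dBV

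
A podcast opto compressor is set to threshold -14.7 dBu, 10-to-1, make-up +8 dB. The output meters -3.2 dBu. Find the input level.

20.3 dBu

Stripping the +8 dB make-up gives -11.2 dBu at the gain stage.
That's 3.5 dB above the -14.7 dBu threshold.
Before 10:1 compression the overshoot was 3.5 × 10 = 35 dB, so input = -14.7 + 35 = 20.3 dBu.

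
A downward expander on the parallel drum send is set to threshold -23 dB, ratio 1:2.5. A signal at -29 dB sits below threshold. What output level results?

The input is 6 dB below the -23 dB threshold.
A 1:2.5 expander multiplies undershoot by 2.5: 6 × 2.5 = 15 dB below threshold.
Output = -23 − 15 = -38 dB.

-38 dB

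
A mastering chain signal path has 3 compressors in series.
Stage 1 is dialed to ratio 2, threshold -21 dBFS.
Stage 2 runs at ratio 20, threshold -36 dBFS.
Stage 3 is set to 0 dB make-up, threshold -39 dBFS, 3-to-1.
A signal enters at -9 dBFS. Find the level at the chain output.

-37.65 dBFS

Stage 1: overshoot 12 dB → 12/2 = 6 dB → -15 dBFS.
Stage 2: overshoot 21 dB → 21/20 = 1.05 dB → -34.95 dBFS.
Stage 3: -34.95 dBFS is 4.05 dB over -39 dBFS; at 3:1 that becomes 1.35 dB over, giving -37.65 dBFS.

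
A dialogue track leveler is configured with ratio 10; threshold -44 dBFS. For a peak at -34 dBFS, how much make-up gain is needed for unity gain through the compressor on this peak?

9 dB

The peak compresses to -44 + 10/10 = -43 dBFS.
To reach -34 dBFS requires -34 − (-43) = 9 dB of make-up.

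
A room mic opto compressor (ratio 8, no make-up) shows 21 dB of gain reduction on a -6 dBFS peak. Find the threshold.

Input is 24 dB above T (since output overshoot × R = input overshoot: (-27 − T)·8 = -6 − T gives T = -30 dBFS).
Check: -30 + (-6 − (-30))/8 = -30 + 3 = -27 dBFS. ✓

-30 dBFS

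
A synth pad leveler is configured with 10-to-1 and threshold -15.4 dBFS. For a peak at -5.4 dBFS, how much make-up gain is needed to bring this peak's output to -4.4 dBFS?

10 dB

Without make-up, output = threshold + overshoot/10 = -15.4 + 1 = -14.4 dBFS.
Gap to target: 10 dB.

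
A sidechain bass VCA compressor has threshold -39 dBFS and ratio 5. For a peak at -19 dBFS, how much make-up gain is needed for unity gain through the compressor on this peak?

The peak compresses to -39 + 20/5 = -35 dBFS.
To reach -19 dBFS requires -19 − (-35) = 16 dB of make-up.

16 dB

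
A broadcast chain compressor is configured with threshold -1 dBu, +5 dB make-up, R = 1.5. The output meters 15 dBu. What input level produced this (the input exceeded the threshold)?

15.5 dBu

Stripping the +5 dB make-up gives 10 dBu at the gain stage.
That's 11 dB above the -1 dBu threshold.
Undo the ratio: input overshoot = 11 × 1.5 = 16.5 dB, giving input = 15.5 dBu.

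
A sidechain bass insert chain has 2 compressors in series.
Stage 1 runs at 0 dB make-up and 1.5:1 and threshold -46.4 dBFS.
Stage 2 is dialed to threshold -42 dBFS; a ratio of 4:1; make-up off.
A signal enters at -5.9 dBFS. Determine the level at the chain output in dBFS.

Stage 1: -5.9 dBFS is 40.5 dB over -46.4 dBFS; at 1.5:1 that becomes 27 dB over, giving -19.4 dBFS.
Stage 2: overshoot 22.6 dB → 22.6/4 = 5.65 dB → -36.35 dBFS.

-36.35 dBFS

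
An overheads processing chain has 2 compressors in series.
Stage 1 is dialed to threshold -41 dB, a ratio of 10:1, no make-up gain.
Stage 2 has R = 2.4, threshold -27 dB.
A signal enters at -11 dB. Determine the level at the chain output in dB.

-38 dB

Stage 1: 30 dB above -41 dB, reduced 10:1 to 3 dB above → -38 dB.
Stage 2: below threshold (-38 ≤ -27); passes unchanged; output -38 dB.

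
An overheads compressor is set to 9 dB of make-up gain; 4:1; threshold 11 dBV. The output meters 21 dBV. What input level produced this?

Remove make-up: 21 − 9 = 12 dBV.
Post-compression overshoot = 12 − 11 = 1 dB.
Before 4:1 compression the overshoot was 1 × 4 = 4 dB, so input = 11 + 4 = 15 dBV.

15 dBV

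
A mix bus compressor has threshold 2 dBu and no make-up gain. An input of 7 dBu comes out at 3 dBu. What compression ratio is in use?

Input overshoot = 7 − 2 = 5 dB; output overshoot = 3 − 2 = 1 dB.
Ratio = 5 / 1 = 5.

5:1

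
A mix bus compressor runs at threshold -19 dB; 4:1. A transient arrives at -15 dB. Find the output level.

-18 dB

The input is 4 dB above the -19 dB threshold.
The 4 dB excess becomes 1 dB after 4:1 reduction.
So the level is -19 + 1 = -18 dB.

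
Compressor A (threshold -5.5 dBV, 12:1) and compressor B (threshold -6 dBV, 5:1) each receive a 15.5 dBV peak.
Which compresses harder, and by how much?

A: overshoot 21 dB → output overshoot 1.75 dB → GR 19.25 dB.
B: overshoot 21.5 dB → output overshoot 4.3 dB → GR 17.2 dB.
Difference: 2.05 dB in favour of A.

A, by 2.05 dB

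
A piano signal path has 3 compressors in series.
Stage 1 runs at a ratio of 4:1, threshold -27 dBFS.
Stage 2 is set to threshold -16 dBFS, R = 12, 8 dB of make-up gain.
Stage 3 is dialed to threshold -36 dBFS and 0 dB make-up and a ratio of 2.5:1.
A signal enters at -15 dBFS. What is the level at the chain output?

Stage 1: 12 dB above -27 dBFS, reduced 4:1 to 3 dB above → -24 dBFS.
Stage 2: below threshold (-24 ≤ -16); passes unchanged; make-up brings it to -16 dBFS.
Stage 3: 20 dB above -36 dBFS, reduced 2.5:1 to 8 dB above → -28 dBFS.

-28 dBFS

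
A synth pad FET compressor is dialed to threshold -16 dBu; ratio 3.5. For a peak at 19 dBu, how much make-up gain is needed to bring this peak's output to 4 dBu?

Overshoot 35 dB → 35/3.5 = 10 dB after compression, so the compressed level is -16 + 10 = -6 dBu.
Make-up = target − compressed = 4 − (-6) = 10 dB.

10 dB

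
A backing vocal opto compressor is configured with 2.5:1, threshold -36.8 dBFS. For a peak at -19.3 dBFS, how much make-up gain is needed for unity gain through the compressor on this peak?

10.5 dB

Overshoot 17.5 dB → 17.5/2.5 = 7 dB after compression, so the compressed level is -36.8 + 7 = -29.8 dBFS.
Make-up = target − compressed = -19.3 − (-29.8) = 10.5 dB.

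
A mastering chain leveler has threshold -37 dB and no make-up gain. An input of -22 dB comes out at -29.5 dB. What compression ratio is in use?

2:1

Input overshoot = -22 − (-37) = 15 dB; output overshoot = -29.5 − (-37) = 7.5 dB.
Ratio = 15 / 7.5 = 2.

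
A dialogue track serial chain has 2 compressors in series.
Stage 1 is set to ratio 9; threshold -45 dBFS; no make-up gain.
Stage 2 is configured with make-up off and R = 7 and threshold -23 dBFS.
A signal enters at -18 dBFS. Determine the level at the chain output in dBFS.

Stage 1: overshoot 27 dB → 27/9 = 3 dB → -42 dBFS.
Stage 2: -42 dBFS ≤ -23 dBFS, so stage 2 doesn't engage; output -42 dBFS.

-42 dBFS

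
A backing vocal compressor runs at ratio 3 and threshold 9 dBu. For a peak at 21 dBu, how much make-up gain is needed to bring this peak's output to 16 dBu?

Overshoot 12 dB → 12/3 = 4 dB after compression, so the compressed level is 9 + 4 = 13 dBu.
Make-up = target − compressed = 16 − 13 = 3 dB.

3 dB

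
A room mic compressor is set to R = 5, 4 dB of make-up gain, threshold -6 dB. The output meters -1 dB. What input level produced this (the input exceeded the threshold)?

Before make-up, the level was -1 − 4 = -5 dB.
Post-compression overshoot = -5 − (-6) = 1 dB.
Before 5:1 compression the overshoot was 1 × 5 = 5 dB, so input = -6 + 5 = -1 dB.

-1 dB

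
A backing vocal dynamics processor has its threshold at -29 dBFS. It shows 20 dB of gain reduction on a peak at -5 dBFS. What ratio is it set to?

Input overshoot = -5 − (-29) = 24 dB.
Output overshoot = 24 − 20 = 4 dB.
Ratio = input overshoot / output overshoot = 24 / 4 = 6.

6:1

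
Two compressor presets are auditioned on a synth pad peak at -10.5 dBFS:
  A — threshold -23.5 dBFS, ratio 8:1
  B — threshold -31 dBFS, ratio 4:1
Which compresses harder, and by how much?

B, by 4 dB

A: 13 dB over, compressed to 1.625 dB over, so 11.375 dB of GR.
B: 20.5 dB over, compressed to 5.125 dB over, so 15.375 dB of GR.
Difference: 4 dB in favour of B.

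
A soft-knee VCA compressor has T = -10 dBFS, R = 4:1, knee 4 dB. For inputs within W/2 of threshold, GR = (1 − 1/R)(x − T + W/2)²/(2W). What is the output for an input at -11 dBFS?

x − T + W/2 = -11 − (-10) + 2 = 1.
GR = (1 − 1/4) × 1² / 8 = 0.75 × 1 / 8 = 0.09375 dB.
Output = -11 − 0.09375 = -11.09375 dBFS.

-11.09375 dBFS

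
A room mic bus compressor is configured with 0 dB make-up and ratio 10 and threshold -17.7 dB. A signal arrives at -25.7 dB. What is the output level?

-25.7 dB is 8 dB below the -17.7 dB threshold, so no gain reduction is applied.
Output = input = -25.7 dB.

-25.7 dB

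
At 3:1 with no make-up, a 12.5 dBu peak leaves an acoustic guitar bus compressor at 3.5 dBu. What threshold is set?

-1 dBu

Input is 13.5 dB above T (since output overshoot × R = input overshoot: (3.5 − T)·3 = 12.5 − T gives T = -1 dBu).
Check: -1 + (12.5 − (-1))/3 = -1 + 4.5 = 3.5 dBu. ✓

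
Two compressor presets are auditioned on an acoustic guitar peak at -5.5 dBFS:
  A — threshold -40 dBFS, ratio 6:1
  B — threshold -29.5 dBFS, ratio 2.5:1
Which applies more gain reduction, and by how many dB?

A, by 14.35 dB

A: overshoot 34.5 dB → output overshoot 5.75 dB → GR 28.75 dB.
B: overshoot 24 dB → output overshoot 9.6 dB → GR 14.4 dB.
A reduces 14.35 dB more.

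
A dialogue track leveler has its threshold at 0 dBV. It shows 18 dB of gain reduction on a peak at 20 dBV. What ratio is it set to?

Input overshoot = 20 − 0 = 20 dB.
Output overshoot = 20 − 18 = 2 dB.
Ratio = input overshoot / output overshoot = 20 / 2 = 10.

10:1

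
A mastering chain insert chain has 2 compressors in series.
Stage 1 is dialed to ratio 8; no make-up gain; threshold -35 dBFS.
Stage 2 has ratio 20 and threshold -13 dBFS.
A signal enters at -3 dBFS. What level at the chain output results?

-31 dBFS

Stage 1: overshoot 32 dB → 32/8 = 4 dB → -31 dBFS.
Stage 2: -31 dBFS ≤ -13 dBFS, so stage 2 doesn't engage; output -31 dBFS.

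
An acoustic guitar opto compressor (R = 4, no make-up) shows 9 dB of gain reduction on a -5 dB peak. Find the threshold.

Gain reduction = -5 − (-14) = 9 dB; output overshoot = GR / (R − 1) = 9 / 3 = 3 dB.
Threshold = output − output overshoot = -14 − 3 = -17 dB.

-17 dB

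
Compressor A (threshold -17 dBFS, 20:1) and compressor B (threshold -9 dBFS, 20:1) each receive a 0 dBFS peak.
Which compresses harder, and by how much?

A: overshoot 17 dB → output overshoot 0.85 dB → GR 16.15 dB.
B: overshoot 9 dB → output overshoot 0.45 dB → GR 8.55 dB.
Difference: 7.6 dB in favour of A.

A, by 7.6 dB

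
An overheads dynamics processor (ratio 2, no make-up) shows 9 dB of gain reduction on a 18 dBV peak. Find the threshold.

0 dBV

Let T be the threshold. Output overshoot = (input overshoot)/R, so 9 − T = (18 − T)/2.
2·(9 − T) = 18 − T → 1·T = 18 − 18 = 0.
T = 0/1 = 0 dBV.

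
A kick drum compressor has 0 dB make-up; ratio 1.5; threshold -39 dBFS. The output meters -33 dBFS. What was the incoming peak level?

Post-compression overshoot = -33 − (-39) = 6 dB.
Input overshoot = R × output overshoot = 9 dB → input = -39 + 9 = -30 dBFS.

-30 dBFS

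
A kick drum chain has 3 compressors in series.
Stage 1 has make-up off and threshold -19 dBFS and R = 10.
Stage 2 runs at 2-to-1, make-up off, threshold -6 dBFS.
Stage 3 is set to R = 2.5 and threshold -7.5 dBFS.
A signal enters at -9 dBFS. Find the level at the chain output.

-18 dBFS

Stage 1: overshoot 10 dB → 10/10 = 1 dB → -18 dBFS.
Stage 2: -18 dBFS is at or below the -6 dBFS threshold — no compression; output -18 dBFS.
Stage 3: -18 dBFS is at or below the -7.5 dBFS threshold — no compression; output -18 dBFS.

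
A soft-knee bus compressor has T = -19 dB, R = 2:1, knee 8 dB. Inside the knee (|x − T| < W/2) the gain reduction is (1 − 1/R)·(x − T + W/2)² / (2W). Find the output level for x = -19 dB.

x − T + W/2 = -19 − (-19) + 4 = 4.
GR = (1 − 1/2) × 4² / 16 = 0.5 × 16 / 16 = 0.5 dB.
Output = -19 − 0.5 = -19.5 dB.

-19.5 dB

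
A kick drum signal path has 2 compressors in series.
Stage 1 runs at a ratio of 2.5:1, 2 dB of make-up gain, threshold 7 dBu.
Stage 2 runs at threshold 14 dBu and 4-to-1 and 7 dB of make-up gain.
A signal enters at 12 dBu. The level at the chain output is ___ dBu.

Stage 1: 5 dB above 7 dBu, reduced 2.5:1 to 2 dB above → 9 dBu; +2 dB make-up → 11 dBu.
Stage 2: below threshold (11 ≤ 14); passes unchanged; make-up brings it to 18 dBu.

18 dBu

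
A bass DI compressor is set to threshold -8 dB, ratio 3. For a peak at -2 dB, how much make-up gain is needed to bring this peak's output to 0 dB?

6 dB

Overshoot 6 dB → 6/3 = 2 dB after compression, so the compressed level is -8 + 2 = -6 dB.
Make-up = target − compressed = 0 − (-6) = 6 dB.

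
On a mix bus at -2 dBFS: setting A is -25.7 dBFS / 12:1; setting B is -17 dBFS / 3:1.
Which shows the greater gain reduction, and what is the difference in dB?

A, by 11.725 dB

A: overshoot 23.7 dB → output overshoot 1.975 dB → GR 21.725 dB.
B: overshoot 15 dB → output overshoot 5 dB → GR 10 dB.
A reduces 11.725 dB more.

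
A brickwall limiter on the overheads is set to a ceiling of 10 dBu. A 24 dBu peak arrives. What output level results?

10 dBu

At ∞:1, everything above 10 dBu is held at the ceiling.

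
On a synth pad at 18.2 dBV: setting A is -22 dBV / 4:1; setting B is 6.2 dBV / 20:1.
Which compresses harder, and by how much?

A: 40.2 dB over, compressed to 10.05 dB over, so 30.15 dB of GR.
B: 12 dB over, compressed to 0.6 dB over, so 11.4 dB of GR.
Difference: 18.75 dB in favour of A.

A, by 18.75 dB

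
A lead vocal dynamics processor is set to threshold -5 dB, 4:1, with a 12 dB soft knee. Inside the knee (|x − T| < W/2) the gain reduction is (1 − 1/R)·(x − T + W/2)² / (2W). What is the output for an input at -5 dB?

x − T + W/2 = -5 − (-5) + 6 = 6.
GR = (1 − 1/4) × 6² / 24 = 0.75 × 36 / 24 = 1.125 dB.
Output = -5 − 1.125 = -6.125 dB.

-6.125 dB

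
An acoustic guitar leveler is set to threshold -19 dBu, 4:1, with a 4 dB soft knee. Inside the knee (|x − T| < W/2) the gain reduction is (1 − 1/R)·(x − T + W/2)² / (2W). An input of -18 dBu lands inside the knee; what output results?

-18.84375 dBu

x − T + W/2 = -18 − (-19) + 2 = 3.
GR = (1 − 1/4) × 3² / 8 = 0.75 × 9 / 8 = 0.84375 dB.
Output = -18 − 0.84375 = -18.84375 dBu.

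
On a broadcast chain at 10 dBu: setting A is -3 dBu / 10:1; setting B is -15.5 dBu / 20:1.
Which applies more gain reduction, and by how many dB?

A: 13 dB over, compressed to 1.3 dB over, so 11.7 dB of GR.
B: 25.5 dB over, compressed to 1.275 dB over, so 24.225 dB of GR.
B reduces 12.525 dB more.

B, by 12.525 dB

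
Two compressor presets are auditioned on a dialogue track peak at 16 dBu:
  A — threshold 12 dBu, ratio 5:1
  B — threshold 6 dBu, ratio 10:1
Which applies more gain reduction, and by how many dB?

A: GR = 4 − 4/5 = 3.2 dB.
B: GR = 10 − 10/10 = 9 dB.
Difference: 5.8 dB in favour of B.

B, by 5.8 dB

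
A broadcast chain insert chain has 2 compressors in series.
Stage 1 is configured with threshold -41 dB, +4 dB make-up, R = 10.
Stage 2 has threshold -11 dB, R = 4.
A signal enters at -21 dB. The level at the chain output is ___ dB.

Stage 1: 20 dB above -41 dB, reduced 10:1 to 2 dB above → -39 dB; +4 dB make-up → -35 dB.
Stage 2: -35 dB is at or below the -11 dB threshold — no compression; output -35 dB.

-35 dB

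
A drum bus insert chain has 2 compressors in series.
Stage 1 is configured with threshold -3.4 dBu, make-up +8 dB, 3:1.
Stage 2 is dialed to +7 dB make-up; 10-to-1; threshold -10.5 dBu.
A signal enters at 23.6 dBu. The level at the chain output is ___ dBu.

Stage 1: overshoot 27 dB → 27/3 = 9 dB → 5.6 dBu; +8 dB make-up → 13.6 dBu.
Stage 2: 24.1 dB above -10.5 dBu, reduced 10:1 to 2.41 dB above → -8.09 dBu; +7 dB make-up → -1.09 dBu.

-1.09 dBu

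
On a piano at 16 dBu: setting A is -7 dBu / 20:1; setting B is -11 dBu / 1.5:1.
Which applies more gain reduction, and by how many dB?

A: overshoot 23 dB → output overshoot 1.15 dB → GR 21.85 dB.
B: overshoot 27 dB → output overshoot 18 dB → GR 9 dB.
A applies 12.85 dB more gain reduction.

A, by 12.85 dB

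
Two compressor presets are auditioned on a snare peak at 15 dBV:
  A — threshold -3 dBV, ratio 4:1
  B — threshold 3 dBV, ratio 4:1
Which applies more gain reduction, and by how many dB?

A, by 4.5 dB

A: overshoot 18 dB → output overshoot 4.5 dB → GR 13.5 dB.
B: overshoot 12 dB → output overshoot 3 dB → GR 9 dB.
Difference: 4.5 dB in favour of A.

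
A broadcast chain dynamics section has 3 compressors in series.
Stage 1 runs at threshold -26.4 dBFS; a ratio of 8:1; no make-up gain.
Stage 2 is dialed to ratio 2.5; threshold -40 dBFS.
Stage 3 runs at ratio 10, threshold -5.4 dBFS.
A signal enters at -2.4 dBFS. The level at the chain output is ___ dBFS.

Stage 1: -2.4 dBFS is 24 dB over -26.4 dBFS; at 8:1 that becomes 3 dB over, giving -23.4 dBFS.
Stage 2: 16.6 dB above -40 dBFS, reduced 2.5:1 to 6.64 dB above → -33.36 dBFS.
Stage 3: -33.36 dBFS is at or below the -5.4 dBFS threshold — no compression; output -33.36 dBFS.

-33.36 dBFS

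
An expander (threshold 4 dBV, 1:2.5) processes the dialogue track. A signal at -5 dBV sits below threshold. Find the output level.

Undershoot = 4 − (-5) = 9 dB.
At 1:2.5, that expands to 22.5 dB under threshold.
Output = 4 − 22.5 = -18.5 dBV.

-18.5 dBV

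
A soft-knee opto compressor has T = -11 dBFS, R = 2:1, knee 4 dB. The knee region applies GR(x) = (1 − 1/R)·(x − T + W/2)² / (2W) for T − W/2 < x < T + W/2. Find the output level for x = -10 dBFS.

-10.5625 dBFS

x − T + W/2 = -10 − (-11) + 2 = 3.
GR = (1 − 1/2) × 3² / 8 = 0.5 × 9 / 8 = 0.5625 dB.
Output = -10 − 0.5625 = -10.5625 dBFS.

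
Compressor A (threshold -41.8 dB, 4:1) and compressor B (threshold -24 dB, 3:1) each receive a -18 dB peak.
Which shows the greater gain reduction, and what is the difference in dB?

A: GR = 23.8 − 23.8/4 = 17.85 dB.
B: GR = 6 − 6/3 = 4 dB.
A reduces 13.85 dB more.

A, by 13.85 dB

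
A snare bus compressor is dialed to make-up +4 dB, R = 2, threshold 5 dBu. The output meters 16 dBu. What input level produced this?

19 dBu

Before make-up, the level was 16 − 4 = 12 dBu.
Post-compression overshoot = 12 − 5 = 7 dB.
Before 2:1 compression the overshoot was 7 × 2 = 14 dB, so input = 5 + 14 = 19 dBu.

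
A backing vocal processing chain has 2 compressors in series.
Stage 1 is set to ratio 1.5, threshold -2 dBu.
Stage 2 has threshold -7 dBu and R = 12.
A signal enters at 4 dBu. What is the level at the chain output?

-6.25 dBu

Stage 1: 6 dB above -2 dBu, reduced 1.5:1 to 4 dB above → 2 dBu.
Stage 2: overshoot 9 dB → 9/12 = 0.75 dB → -6.25 dBu.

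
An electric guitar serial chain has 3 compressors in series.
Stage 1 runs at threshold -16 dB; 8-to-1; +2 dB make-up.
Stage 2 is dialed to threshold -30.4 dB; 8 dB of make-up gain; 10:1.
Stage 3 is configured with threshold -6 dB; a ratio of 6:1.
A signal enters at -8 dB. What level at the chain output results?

Stage 1: overshoot 8 dB → 8/8 = 1 dB → -15 dB; +2 dB make-up → -13 dB.
Stage 2: overshoot 17.4 dB → 17.4/10 = 1.74 dB → -28.66 dB; +8 dB make-up → -20.66 dB.
Stage 3: -20.66 dB is at or below the -6 dB threshold — no compression; output -20.66 dB.

-20.66 dB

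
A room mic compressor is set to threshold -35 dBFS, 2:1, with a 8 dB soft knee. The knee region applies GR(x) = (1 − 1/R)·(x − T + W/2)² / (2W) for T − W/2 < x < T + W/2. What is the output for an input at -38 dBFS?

x − T + W/2 = -38 − (-35) + 4 = 1.
GR = (1 − 1/2) × 1² / 16 = 0.5 × 1 / 16 = 0.03125 dB.
Output = -38 − 0.03125 = -38.03125 dBFS.

-38.03125 dBFS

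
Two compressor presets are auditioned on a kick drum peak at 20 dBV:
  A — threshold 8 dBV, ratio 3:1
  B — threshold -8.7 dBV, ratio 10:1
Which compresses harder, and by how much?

A: 12 dB over, compressed to 4 dB over, so 8 dB of GR.
B: 28.7 dB over, compressed to 2.87 dB over, so 25.83 dB of GR.
B reduces 17.83 dB more.

B, by 17.83 dB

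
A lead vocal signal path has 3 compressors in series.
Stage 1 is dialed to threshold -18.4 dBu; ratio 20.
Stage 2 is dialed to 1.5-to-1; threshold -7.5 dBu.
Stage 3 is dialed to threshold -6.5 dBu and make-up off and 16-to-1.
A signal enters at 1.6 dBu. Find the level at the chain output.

Stage 1: 1.6 dBu is 20 dB over -18.4 dBu; at 20:1 that becomes 1 dB over, giving -17.4 dBu.
Stage 2: below threshold (-17.4 ≤ -7.5); passes unchanged; output -17.4 dBu.
Stage 3: below threshold (-17.4 ≤ -6.5); passes unchanged; output -17.4 dBu.

-17.4 dBu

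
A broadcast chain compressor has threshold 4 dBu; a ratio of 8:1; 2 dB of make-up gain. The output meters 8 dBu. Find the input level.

Remove make-up: 8 − 2 = 6 dBu.
The compressed level sits 6 − 4 = 2 dB over threshold.
Undo the ratio: input overshoot = 2 × 8 = 16 dB, giving input = 20 dBu.

20 dBu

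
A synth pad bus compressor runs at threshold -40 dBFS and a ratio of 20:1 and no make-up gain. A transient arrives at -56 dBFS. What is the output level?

-56 dBFS is 16 dB below the -40 dBFS threshold, so no gain reduction is applied.
Output = input = -56 dBFS.

-56 dBFS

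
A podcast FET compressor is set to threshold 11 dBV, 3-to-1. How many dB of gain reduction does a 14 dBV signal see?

2 dB

14 dBV exceeds the threshold by 3 dB.
At 3:1, output sits 3/3 = 1 dB above threshold.
GR = overshoot in − overshoot out = 3 − 1 = 2 dB.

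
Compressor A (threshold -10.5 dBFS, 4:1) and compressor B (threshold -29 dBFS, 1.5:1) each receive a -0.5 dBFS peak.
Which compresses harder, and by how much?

A: GR = 10 − 10/4 = 7.5 dB.
B: GR = 28.5 − 28.5/1.5 = 9.5 dB.
Difference: 2 dB in favour of B.

B, by 2 dB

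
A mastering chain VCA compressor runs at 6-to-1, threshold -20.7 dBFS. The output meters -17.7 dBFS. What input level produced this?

That's 3 dB above the -20.7 dBFS threshold.
Before 6:1 compression the overshoot was 3 × 6 = 18 dB, so input = -20.7 + 18 = -2.7 dBFS.

-2.7 dBFS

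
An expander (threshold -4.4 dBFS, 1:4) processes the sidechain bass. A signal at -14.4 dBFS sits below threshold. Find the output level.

-44.4 dBFS

Below threshold, a 1:4 expander applies gain = (4−1)×(T − x) of attenuation.
(4−1) × 10 = 30 dB, so output = -14.4 − 30 = -44.4 dBFS.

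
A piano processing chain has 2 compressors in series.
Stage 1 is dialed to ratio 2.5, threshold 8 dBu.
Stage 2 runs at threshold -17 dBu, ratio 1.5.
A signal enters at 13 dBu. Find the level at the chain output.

1 dBu

Stage 1: 13 dBu is 5 dB over 8 dBu; at 2.5:1 that becomes 2 dB over, giving 10 dBu.
Stage 2: 10 dBu is 27 dB over -17 dBu; at 1.5:1 that becomes 18 dB over, giving 1 dBu.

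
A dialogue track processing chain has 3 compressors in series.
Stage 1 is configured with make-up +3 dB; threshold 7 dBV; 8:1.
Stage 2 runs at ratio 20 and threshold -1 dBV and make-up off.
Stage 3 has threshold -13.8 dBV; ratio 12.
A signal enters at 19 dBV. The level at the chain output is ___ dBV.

Stage 1: 12 dB above 7 dBV, reduced 8:1 to 1.5 dB above → 8.5 dBV; +3 dB make-up → 11.5 dBV.
Stage 2: 11.5 dBV is 12.5 dB over -1 dBV; at 20:1 that becomes 0.625 dB over, giving -0.375 dBV.
Stage 3: 13.425 dB above -13.8 dBV, reduced 12:1 to 1.11875 dB above → -12.68125 dBV.

-12.68125 dBV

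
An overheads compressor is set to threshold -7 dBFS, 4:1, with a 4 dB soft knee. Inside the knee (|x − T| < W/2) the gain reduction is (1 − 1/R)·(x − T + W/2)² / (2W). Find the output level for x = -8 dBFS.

-8.09375 dBFS

x − T + W/2 = -8 − (-7) + 2 = 1.
GR = (1 − 1/4) × 1² / 8 = 0.75 × 1 / 8 = 0.09375 dB.
Output = -8 − 0.09375 = -8.09375 dBFS.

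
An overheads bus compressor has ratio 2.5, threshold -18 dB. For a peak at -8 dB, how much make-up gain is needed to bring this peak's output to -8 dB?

Without make-up, output = threshold + overshoot/2.5 = -18 + 4 = -14 dB.
Gap to target: 6 dB.

6 dB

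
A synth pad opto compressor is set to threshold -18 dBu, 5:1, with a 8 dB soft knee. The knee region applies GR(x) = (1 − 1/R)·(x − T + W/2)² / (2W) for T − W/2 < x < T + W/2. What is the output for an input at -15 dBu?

x − T + W/2 = -15 − (-18) + 4 = 7.
GR = (1 − 1/5) × 7² / 16 = 0.8 × 49 / 16 = 2.45 dB.
Output = -15 − 2.45 = -17.45 dBu.

-17.45 dBu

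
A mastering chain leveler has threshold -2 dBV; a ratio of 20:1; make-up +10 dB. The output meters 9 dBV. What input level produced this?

Remove make-up: 9 − 10 = -1 dBV.
The compressed level sits -1 − (-2) = 1 dB over threshold.
Before 20:1 compression the overshoot was 1 × 20 = 20 dB, so input = -2 + 20 = 18 dBV.

18 dBV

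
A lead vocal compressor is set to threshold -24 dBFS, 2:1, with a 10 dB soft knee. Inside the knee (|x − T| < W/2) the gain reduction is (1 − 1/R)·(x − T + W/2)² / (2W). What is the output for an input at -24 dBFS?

-24.625 dBFS

x − T + W/2 = -24 − (-24) + 5 = 5.
GR = (1 − 1/2) × 5² / 20 = 0.5 × 25 / 20 = 0.625 dB.
Output = -24 − 0.625 = -24.625 dBFS.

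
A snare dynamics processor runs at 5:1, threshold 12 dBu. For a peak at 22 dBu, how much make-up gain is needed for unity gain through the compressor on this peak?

8 dB

Without make-up, output = threshold + overshoot/5 = 12 + 2 = 14 dBu.
Gap to target: 8 dB.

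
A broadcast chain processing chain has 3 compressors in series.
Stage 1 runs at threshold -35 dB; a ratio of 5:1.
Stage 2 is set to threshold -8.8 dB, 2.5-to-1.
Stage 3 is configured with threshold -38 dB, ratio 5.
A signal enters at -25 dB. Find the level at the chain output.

Stage 1: 10 dB above -35 dB, reduced 5:1 to 2 dB above → -33 dB.
Stage 2: -33 dB is at or below the -8.8 dB threshold — no compression; output -33 dB.
Stage 3: 5 dB above -38 dB, reduced 5:1 to 1 dB above → -37 dB.

-37 dB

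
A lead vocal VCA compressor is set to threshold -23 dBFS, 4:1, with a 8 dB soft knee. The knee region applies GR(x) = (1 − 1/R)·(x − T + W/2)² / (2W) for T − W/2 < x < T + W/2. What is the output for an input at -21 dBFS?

x − T + W/2 = -21 − (-23) + 4 = 6.
GR = (1 − 1/4) × 6² / 16 = 0.75 × 36 / 16 = 1.6875 dB.
Output = -21 − 1.6875 = -22.6875 dBFS.

-22.6875 dBFS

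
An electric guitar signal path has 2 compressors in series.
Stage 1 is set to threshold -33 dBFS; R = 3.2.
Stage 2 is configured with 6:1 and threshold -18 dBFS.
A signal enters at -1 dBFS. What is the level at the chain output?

Stage 1: overshoot 32 dB → 32/3.2 = 10 dB → -23 dBFS.
Stage 2: -23 dBFS is at or below the -18 dBFS threshold — no compression; output -23 dBFS.

-23 dBFS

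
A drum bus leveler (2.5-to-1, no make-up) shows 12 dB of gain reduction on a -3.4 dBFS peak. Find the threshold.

Input is 20 dB above T (since output overshoot × R = input overshoot: (-15.4 − T)·2.5 = -3.4 − T gives T = -23.4 dBFS).
Check: -23.4 + (-3.4 − (-23.4))/2.5 = -23.4 + 8 = -15.4 dBFS. ✓

-23.4 dBFS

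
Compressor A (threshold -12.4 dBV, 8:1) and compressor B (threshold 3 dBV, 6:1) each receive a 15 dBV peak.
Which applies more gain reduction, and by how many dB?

A: GR = 27.4 − 27.4/8 = 23.975 dB.
B: GR = 12 − 12/6 = 10 dB.
Difference: 13.975 dB in favour of A.

A, by 13.975 dB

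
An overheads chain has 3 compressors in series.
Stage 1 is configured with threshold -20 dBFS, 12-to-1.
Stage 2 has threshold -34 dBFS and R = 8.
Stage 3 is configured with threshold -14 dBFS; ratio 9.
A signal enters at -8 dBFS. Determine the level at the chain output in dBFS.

Stage 1: overshoot 12 dB → 12/12 = 1 dB → -19 dBFS.
Stage 2: 15 dB above -34 dBFS, reduced 8:1 to 1.875 dB above → -32.125 dBFS.
Stage 3: -32.125 dBFS ≤ -14 dBFS, so stage 3 doesn't engage; output -32.125 dBFS.

-32.125 dBFS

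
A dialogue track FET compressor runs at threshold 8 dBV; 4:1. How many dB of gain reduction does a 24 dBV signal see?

12 dB

Overshoot = 24 − 8 = 16 dB.
A 4:1 ratio leaves 4 dB of that excess.
So the signal is attenuated by 16 − 4 = 12 dB.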